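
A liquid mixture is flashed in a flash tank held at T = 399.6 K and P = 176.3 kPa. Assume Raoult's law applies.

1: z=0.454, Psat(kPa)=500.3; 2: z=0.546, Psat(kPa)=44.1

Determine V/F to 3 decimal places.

V/F = 0.308

Raoult's law: Kᵢ = Pᵢˢᵃᵗ/P = Pᵢˢᵃᵗ/176.3.
  K_1 = 500.3/176.3 = 2.83778, K_2 = 44.1/176.3 = 0.25014
Binary case is linear: z₁(K₁−1)(1+V/F(K₂−1)) + z₂(K₂−1)(1+V/F(K₁−1)) = 0
⇒ V/F = [z₁(K₁−1)+z₂(K₂−1)] / [−(K₁−1)(K₂−1)] = 0.4249/1.3781 = 0.308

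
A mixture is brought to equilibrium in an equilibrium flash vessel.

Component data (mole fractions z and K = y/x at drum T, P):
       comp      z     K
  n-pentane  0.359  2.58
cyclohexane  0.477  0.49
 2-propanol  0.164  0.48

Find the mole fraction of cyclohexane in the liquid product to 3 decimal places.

Let β = V/F and solve Σ zᵢ(Kᵢ−1)/(1+β(Kᵢ−1)) = 0.
Check two-phase: ΣzᵢKᵢ = 1.239 > 1 and Σzᵢ/Kᵢ = 1.454 > 1, so g(0) = 0.239 > 0 and g(1) = -0.454 < 0.
Newton iteration, β⁰ = 0.64:
  β = 0.640: g = -0.2069, g' = -0.595 → β = 0.292
  β = 0.292: g = 0.0018, g' = -0.653 → β = 0.295
Converged at β = 0.295.
Compositions from xᵢ = zᵢ/(1+β(Kᵢ−1)), yᵢ = Kᵢxᵢ:
  n-pentane: x = 0.245, y = 0.632
  cyclohexane: x = 0.561, y = 0.275
  2-propanol: x = 0.194, y = 0.093

x_cyclohexane = 0.561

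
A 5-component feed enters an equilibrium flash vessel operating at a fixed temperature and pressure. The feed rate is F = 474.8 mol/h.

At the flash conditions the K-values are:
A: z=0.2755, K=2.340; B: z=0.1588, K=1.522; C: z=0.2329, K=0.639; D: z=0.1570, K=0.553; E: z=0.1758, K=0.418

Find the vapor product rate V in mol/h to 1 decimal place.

Iterate (Newton) starting at V/F = 0.5:
  V/F = 0.5000: g = -0.05049, g' = -0.4203 → V/F = 0.3799
  V/F = 0.3799: g = 0.00049, g' = -0.4318 → V/F = 0.3810
Converged at V/F = 0.3810.
Then V = V/F·F = 0.3810·474.8 = 180.9 mol/h and L = F − V = 293.9 mol/h.

V = 180.9 mol/h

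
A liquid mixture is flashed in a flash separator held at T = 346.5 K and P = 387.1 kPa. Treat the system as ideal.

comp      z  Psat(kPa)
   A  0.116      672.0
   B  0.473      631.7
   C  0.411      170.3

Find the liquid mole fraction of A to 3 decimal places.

x_A = 0.089

Raoult's law: Kᵢ = Pᵢˢᵃᵗ/P = Pᵢˢᵃᵗ/387.1.
  K_A = 672.0/387.1 = 1.73599, K_B = 631.7/387.1 = 1.63188, K_C = 170.3/387.1 = 0.43994
Material balance + equilibrium reduce to Σ zᵢ(Kᵢ−1)/(1+ψ(Kᵢ−1)) = 0.
Check two-phase: ΣzᵢKᵢ = 1.154 > 1 and Σzᵢ/Kᵢ = 1.291 > 1, so g(0) = 0.154 > 0 and g(1) = -0.291 < 0.
Iterate (Newton) starting at ψ = 0.63:
  ψ = 0.630: g = -0.0836, g' = -0.434 → ψ = 0.437
  ψ = 0.437: g = -0.0061, g' = -0.378 → ψ = 0.421
Converged at ψ = 0.421.
Compositions from xᵢ = zᵢ/(1+ψ(Kᵢ−1)), yᵢ = Kᵢxᵢ:
  A: x = 0.089, y = 0.154
  B: x = 0.374, y = 0.610
  C: x = 0.538, y = 0.237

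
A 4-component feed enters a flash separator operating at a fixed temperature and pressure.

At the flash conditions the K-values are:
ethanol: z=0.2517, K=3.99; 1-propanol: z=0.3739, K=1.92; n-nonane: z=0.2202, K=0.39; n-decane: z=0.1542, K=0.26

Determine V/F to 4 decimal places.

Material balance + equilibrium reduce to Σ zᵢ(Kᵢ−1)/(1+V/F(Kᵢ−1)) = 0.
Check two-phase: ΣzᵢKᵢ = 1.8481 > 1 and Σzᵢ/Kᵢ = 1.4155 > 1, so g(0) = 0.8481 > 0 and g(1) = -0.4155 < 0.
Newton iteration, V/F⁰ = 0.68:
  V/F = 0.6800: g = 0.00050, g' = -0.9457 → V/F = 0.6805
Converged at V/F = 0.6805.

V/F = 0.6805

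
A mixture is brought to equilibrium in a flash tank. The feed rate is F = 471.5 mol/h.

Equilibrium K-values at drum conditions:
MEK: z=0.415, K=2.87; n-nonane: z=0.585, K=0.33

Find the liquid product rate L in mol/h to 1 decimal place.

Rachford–Rice: g(ψ) = Σ zᵢ(Kᵢ−1)/(1+ψ(Kᵢ−1)) = 0.
Feasibility: ΣzᵢKᵢ = 1.384, Σzᵢ/Kᵢ = 1.917 — both > 1, two phases present.
Newton–Raphson from ψ = 0.4:
  ψ = 0.400: g = -0.0915, g' = -0.965 → ψ = 0.305
  ψ = 0.305: g = 0.0014, g' = -1.003 → ψ = 0.307
Converged at ψ = 0.307.
Then V = ψ·F = 0.3066·471.5 = 144.5 mol/h and L = F − V = 327.0 mol/h.

L = 327.0 mol/h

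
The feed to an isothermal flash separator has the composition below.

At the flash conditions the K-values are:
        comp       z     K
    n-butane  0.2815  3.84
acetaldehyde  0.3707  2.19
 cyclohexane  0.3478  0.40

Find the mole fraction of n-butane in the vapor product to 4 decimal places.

Material balance + equilibrium reduce to Σ zᵢ(Kᵢ−1)/(1+V/F(Kᵢ−1)) = 0.
Feasibility: ΣzᵢKᵢ = 2.0319, Σzᵢ/Kᵢ = 1.1121 — both > 1, two phases present.
Newton–Raphson from V/F = 0.5:
  V/F = 0.5000: g = 0.30881, g' = -0.8496 → V/F = 0.8635
  V/F = 0.8635: g = 0.01610, g' = -0.8573 → V/F = 0.8823
  V/F = 0.8823: g = -0.00016, g' = -0.8750 → V/F = 0.8821
Converged at V/F = 0.8821.
Compositions from xᵢ = zᵢ/(1+V/F(Kᵢ−1)), yᵢ = Kᵢxᵢ:
  n-butane: x = 0.0803, y = 0.3084
  acetaldehyde: x = 0.1809, y = 0.3961
  cyclohexane: x = 0.7388, y = 0.2955

y_n-butane = 0.3084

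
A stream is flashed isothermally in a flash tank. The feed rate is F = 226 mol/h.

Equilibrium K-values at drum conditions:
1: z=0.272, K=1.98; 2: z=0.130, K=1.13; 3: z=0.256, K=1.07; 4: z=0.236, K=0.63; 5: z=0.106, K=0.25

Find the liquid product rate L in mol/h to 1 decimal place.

L = 129.0 mol/h

Let β = V/F and solve Σ zᵢ(Kᵢ−1)/(1+β(Kᵢ−1)) = 0.
Feasibility: ΣzᵢKᵢ = 1.135, Σzᵢ/Kᵢ = 1.290 — both > 1, two phases present.
Newton–Raphson from β = 0.5:
  β = 0.500: g = -0.0223, g' = -0.322 → β = 0.431
  β = 0.431: g = -0.0005, g' = -0.308 → β = 0.429
Converged at β = 0.429.
Then V = β·F = 0.4292·226 = 97.0 mol/h and L = F − V = 129.0 mol/h.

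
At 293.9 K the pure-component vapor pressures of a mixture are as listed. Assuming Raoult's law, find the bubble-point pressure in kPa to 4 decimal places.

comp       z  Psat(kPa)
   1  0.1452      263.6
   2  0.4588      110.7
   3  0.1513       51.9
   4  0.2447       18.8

Pbub = 101.5167 kPa

At the bubble point ψ → 0, so ΣzᵢKᵢ = 1 with Kᵢ = Pᵢˢᵃᵗ/P ⇒ P = ΣzᵢPᵢˢᵃᵗ.
P = 0.1452·263.6 + 0.4588·110.7 + 0.1513·51.9 + 0.2447·18.8 = 101.5167 kPa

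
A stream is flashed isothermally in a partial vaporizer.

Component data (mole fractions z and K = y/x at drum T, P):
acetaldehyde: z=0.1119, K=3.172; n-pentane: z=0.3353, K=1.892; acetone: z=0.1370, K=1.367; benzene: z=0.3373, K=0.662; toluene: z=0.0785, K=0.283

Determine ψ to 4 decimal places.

Rachford–Rice: g(ψ) = Σ zᵢ(Kᵢ−1)/(1+ψ(Kᵢ−1)) = 0.
g(0) = ΣzᵢKᵢ − 1 = 0.4221 and g(1) = 1 − Σzᵢ/Kᵢ = -0.0996, so a root lies in (0, 1).
Newton iteration, ψ⁰ = 0.5:
  ψ = 0.5000: g = 0.14090, g' = -0.4160 → ψ = 0.8387
  ψ = 0.8387: g = -0.00465, g' = -0.4934 → ψ = 0.8293
Converged at ψ = 0.8293.

ψ = 0.8293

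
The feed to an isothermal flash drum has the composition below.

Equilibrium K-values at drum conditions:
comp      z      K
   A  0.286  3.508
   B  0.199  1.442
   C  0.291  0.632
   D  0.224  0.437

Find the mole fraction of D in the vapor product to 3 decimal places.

y_D = 0.155

Material balance + equilibrium reduce to Σ zᵢ(Kᵢ−1)/(1+ψ(Kᵢ−1)) = 0.
g(0) = ΣzᵢKᵢ − 1 = 0.572 and g(1) = 1 − Σzᵢ/Kᵢ = -0.193, so a root lies in (0, 1).
Newton–Raphson from ψ = 0.5:
  ψ = 0.500: g = 0.0835, g' = -0.577 → ψ = 0.645
  ψ = 0.645: g = 0.0042, g' = -0.529 → ψ = 0.653
Converged at ψ = 0.653.
Compositions from xᵢ = zᵢ/(1+ψ(Kᵢ−1)), yᵢ = Kᵢxᵢ:
  A: x = 0.108, y = 0.380
  B: x = 0.154, y = 0.223
  C: x = 0.383, y = 0.242
  D: x = 0.354, y = 0.155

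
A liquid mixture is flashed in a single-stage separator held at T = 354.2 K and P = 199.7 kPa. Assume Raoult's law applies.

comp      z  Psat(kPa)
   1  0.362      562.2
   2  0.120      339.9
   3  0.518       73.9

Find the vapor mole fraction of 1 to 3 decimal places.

Raoult's law: Kᵢ = Pᵢˢᵃᵗ/P = Pᵢˢᵃᵗ/199.7.
  K_1 = 562.2/199.7 = 2.81522, K_2 = 339.9/199.7 = 1.70205, K_3 = 73.9/199.7 = 0.37006
Rachford–Rice: g(ψ) = Σ zᵢ(Kᵢ−1)/(1+ψ(Kᵢ−1)) = 0.
Feasibility: ΣzᵢKᵢ = 1.415, Σzᵢ/Kᵢ = 1.599 — both > 1, two phases present.
Iterate (Newton) starting at ψ = 0.37:
  ψ = 0.370: g = 0.0345, g' = -0.814 → ψ = 0.412
  ψ = 0.412: g = 0.0003, g' = -0.801 → ψ = 0.413
Converged at ψ = 0.413.
Compositions from xᵢ = zᵢ/(1+ψ(Kᵢ−1)), yᵢ = Kᵢxᵢ:
  1: x = 0.207, y = 0.583
  2: x = 0.093, y = 0.158
  3: x = 0.700, y = 0.259

y_1 = 0.583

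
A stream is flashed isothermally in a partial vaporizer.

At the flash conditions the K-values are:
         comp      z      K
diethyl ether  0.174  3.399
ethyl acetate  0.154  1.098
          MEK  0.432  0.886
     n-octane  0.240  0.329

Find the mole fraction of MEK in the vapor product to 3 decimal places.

Material balance + equilibrium reduce to Σ zᵢ(Kᵢ−1)/(1+ψ(Kᵢ−1)) = 0.
Check two-phase: ΣzᵢKᵢ = 1.222 > 1 and Σzᵢ/Kᵢ = 1.409 > 1, so g(0) = 0.222 > 0 and g(1) = -0.409 < 0.
Newton–Raphson from ψ = 0.5:
  ψ = 0.500: g = -0.0904, g' = -0.459 → ψ = 0.303
  ψ = 0.303: g = 0.0031, g' = -0.513 → ψ = 0.309
Converged at ψ = 0.309.
Compositions from xᵢ = zᵢ/(1+ψ(Kᵢ−1)), yᵢ = Kᵢxᵢ:
  diethyl ether: x = 0.100, y = 0.340
  ethyl acetate: x = 0.149, y = 0.164
  MEK: x = 0.448, y = 0.397
  n-octane: x = 0.303, y = 0.100

y_MEK = 0.397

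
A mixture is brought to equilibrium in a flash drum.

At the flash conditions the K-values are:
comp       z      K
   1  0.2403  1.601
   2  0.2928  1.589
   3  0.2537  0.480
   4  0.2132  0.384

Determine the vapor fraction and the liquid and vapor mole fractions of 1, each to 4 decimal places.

ψ = 0.1593, x_1 = 0.2193, y_1 = 0.3511

Iterate (Newton) starting at ψ = 0.66:
  ψ = 0.6600: g = -0.19458, g' = -0.4859 → ψ = 0.2596
  ψ = 0.2596: g = -0.03431, g' = -0.3477 → ψ = 0.1609
  ψ = 0.1609: g = -0.00052, g' = -0.3383 → ψ = 0.1593
Converged at ψ = 0.1593.
Compositions from xᵢ = zᵢ/(1+ψ(Kᵢ−1)), yᵢ = Kᵢxᵢ:
  1: x = 0.2193, y = 0.3511
  2: x = 0.2677, y = 0.4253
  3: x = 0.2766, y = 0.1328
  4: x = 0.2364, y = 0.0908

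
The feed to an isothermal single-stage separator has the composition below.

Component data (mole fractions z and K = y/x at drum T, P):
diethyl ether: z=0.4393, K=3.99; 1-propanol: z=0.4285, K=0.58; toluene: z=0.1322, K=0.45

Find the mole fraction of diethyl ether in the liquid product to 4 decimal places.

Material balance + equilibrium reduce to Σ zᵢ(Kᵢ−1)/(1+V/F(Kᵢ−1)) = 0.
Feasibility: ΣzᵢKᵢ = 2.0608, Σzᵢ/Kᵢ = 1.1427 — both > 1, two phases present.
Newton–Raphson from V/F = 0.51:
  V/F = 0.5100: g = 0.19014, g' = -0.8157 → V/F = 0.7431
  V/F = 0.7431: g = 0.02310, g' = -0.6525 → V/F = 0.7785
  V/F = 0.7785: g = 0.00016, g' = -0.6438 → V/F = 0.7787
Converged at V/F = 0.7787.
Compositions from xᵢ = zᵢ/(1+V/F(Kᵢ−1)), yᵢ = Kᵢxᵢ:
  diethyl ether: x = 0.1320, y = 0.5266
  1-propanol: x = 0.6368, y = 0.3693
  toluene: x = 0.2312, y = 0.1041

x_diethyl ether = 0.1320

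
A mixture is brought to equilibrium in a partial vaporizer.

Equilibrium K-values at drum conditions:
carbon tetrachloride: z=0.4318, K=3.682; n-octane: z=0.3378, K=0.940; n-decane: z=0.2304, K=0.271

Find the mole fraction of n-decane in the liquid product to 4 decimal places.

Rachford–Rice: g(β) = Σ zᵢ(Kᵢ−1)/(1+β(Kᵢ−1)) = 0.
g(0) = ΣzᵢKᵢ − 1 = 0.9699 and g(1) = 1 − Σzᵢ/Kᵢ = -0.3268, so a root lies in (0, 1).
Newton–Raphson from β = 0.57:
  β = 0.5700: g = 0.14961, g' = -0.8455 → β = 0.7470
  β = 0.7470: g = -0.00438, g' = -0.9359 → β = 0.7423
Converged at β = 0.7423.
Compositions from xᵢ = zᵢ/(1+β(Kᵢ−1)), yᵢ = Kᵢxᵢ:
  carbon tetrachloride: x = 0.1444, y = 0.5316
  n-octane: x = 0.3535, y = 0.3323
  n-decane: x = 0.5021, y = 0.1361

x_n-decane = 0.5021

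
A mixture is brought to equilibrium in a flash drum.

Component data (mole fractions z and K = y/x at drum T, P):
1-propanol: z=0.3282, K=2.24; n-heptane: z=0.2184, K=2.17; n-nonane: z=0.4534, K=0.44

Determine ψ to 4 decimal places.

ψ = 0.6019

Rachford–Rice: g(ψ) = Σ zᵢ(Kᵢ−1)/(1+ψ(Kᵢ−1)) = 0.
Feasibility: ΣzᵢKᵢ = 1.4086, Σzᵢ/Kᵢ = 1.2776 — both > 1, two phases present.
Iterate (Newton) starting at ψ = 0.34:
  ψ = 0.3400: g = 0.15547, g' = -0.6196 → ψ = 0.5909
  ψ = 0.5909: g = 0.00648, g' = -0.5902 → ψ = 0.6019
Converged at ψ = 0.6019.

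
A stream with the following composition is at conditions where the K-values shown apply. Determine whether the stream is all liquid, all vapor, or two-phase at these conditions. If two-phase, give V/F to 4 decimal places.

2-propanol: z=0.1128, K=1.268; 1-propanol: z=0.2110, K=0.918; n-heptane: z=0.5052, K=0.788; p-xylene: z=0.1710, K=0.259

all liquid

ΣzᵢKᵢ = 0.7791; Σzᵢ/Kᵢ = 1.6202.
Since ΣzᵢKᵢ < 1 the mixture is below its bubble point — single liquid phase.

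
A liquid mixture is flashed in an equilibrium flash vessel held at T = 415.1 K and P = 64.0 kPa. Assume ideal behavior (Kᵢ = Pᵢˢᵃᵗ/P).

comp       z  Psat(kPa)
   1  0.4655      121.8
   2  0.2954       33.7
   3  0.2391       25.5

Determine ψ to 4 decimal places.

Raoult's law: Kᵢ = Pᵢˢᵃᵗ/P = Pᵢˢᵃᵗ/64.0.
  K_1 = 121.8/64.0 = 1.903125, K_2 = 33.7/64.0 = 0.526563, K_3 = 25.5/64.0 = 0.398438
Material balance + equilibrium reduce to Σ zᵢ(Kᵢ−1)/(1+ψ(Kᵢ−1)) = 0.
Feasibility: ΣzᵢKᵢ = 1.1367, Σzᵢ/Kᵢ = 1.4057 — both > 1, two phases present.
Newton iteration, ψ⁰ = 0.5:
  ψ = 0.5000: g = -0.09931, g' = -0.4708 → ψ = 0.2891
  ψ = 0.2891: g = -0.00277, g' = -0.4544 → ψ = 0.2830
Converged at ψ = 0.2830.

ψ = 0.2830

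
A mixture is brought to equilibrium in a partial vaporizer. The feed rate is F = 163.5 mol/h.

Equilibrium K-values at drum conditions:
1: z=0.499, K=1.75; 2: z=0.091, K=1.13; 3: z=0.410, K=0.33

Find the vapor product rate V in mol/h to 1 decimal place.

V = 39.7 mol/h

Material balance + equilibrium reduce to Σ zᵢ(Kᵢ−1)/(1+V/F(Kᵢ−1)) = 0.
Feasibility: ΣzᵢKᵢ = 1.111, Σzᵢ/Kᵢ = 1.608 — both > 1, two phases present.
Iterate (Newton) starting at V/F = 0.5:
  V/F = 0.500: g = -0.1298, g' = -0.566 → V/F = 0.271
  V/F = 0.271: g = -0.0130, g' = -0.470 → V/F = 0.243
Converged at V/F = 0.243.
Then V = V/F·F = 0.2428·163.5 = 39.7 mol/h and L = F − V = 123.8 mol/h.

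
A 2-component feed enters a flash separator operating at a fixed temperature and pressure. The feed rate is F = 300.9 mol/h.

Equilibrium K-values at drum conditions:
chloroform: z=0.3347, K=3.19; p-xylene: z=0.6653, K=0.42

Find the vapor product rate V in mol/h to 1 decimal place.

V = 82.2 mol/h

Material balance + equilibrium reduce to Σ zᵢ(Kᵢ−1)/(1+ψ(Kᵢ−1)) = 0.
Check two-phase: ΣzᵢKᵢ = 1.3471 > 1 and Σzᵢ/Kᵢ = 1.6890 > 1, so g(0) = 0.3471 > 0 and g(1) = -0.6890 < 0.
Binary case is linear: z₁(K₁−1)(1+ψ(K₂−1)) + z₂(K₂−1)(1+ψ(K₁−1)) = 0
⇒ ψ = [z₁(K₁−1)+z₂(K₂−1)] / [−(K₁−1)(K₂−1)] = 0.34712/1.27020 = 0.2733
Then V = ψ·F = 0.2733·300.9 = 82.2 mol/h and L = F − V = 218.7 mol/h.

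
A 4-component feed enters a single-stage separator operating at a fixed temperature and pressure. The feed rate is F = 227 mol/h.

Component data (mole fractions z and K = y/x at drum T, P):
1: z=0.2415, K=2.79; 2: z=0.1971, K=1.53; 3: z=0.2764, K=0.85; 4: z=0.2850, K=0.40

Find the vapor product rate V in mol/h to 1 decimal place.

V = 124.0 mol/h

Material balance + equilibrium reduce to Σ zᵢ(Kᵢ−1)/(1+β(Kᵢ−1)) = 0.
Check two-phase: ΣzᵢKᵢ = 1.3243 > 1 and Σzᵢ/Kᵢ = 1.2531 > 1, so g(0) = 0.3243 > 0 and g(1) = -0.2531 < 0.
Iterate (Newton) starting at β = 0.5:
  β = 0.5000: g = 0.02159, g' = -0.4667 → β = 0.5463
  β = 0.5463: g = 0.00005, g' = -0.4655 → β = 0.5464
Converged at β = 0.5464.
Then V = β·F = 0.5464·227 = 124.0 mol/h and L = F − V = 103.0 mol/h.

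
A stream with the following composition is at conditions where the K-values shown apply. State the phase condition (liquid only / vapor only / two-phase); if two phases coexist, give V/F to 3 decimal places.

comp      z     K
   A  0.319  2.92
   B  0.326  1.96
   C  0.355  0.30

ΣzᵢKᵢ = 1.677; Σzᵢ/Kᵢ = 1.459.
Both exceed 1, so a two-phase solution exists.
Iterate (Newton) starting at ψ = 0.5:
  ψ = 0.500: g = 0.1416, g' = -0.855 → ψ = 0.666
  ψ = 0.666: g = -0.0055, g' = -0.948 → ψ = 0.660
Converged at ψ = 0.660.

two-phase, V/F = 0.660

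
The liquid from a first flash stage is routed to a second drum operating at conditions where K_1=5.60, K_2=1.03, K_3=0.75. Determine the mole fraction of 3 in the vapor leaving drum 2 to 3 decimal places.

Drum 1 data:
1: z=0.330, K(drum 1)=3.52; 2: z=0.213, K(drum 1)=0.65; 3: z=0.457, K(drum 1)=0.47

Drum 1:
Rachford–Rice: g(ψ₁) = Σ zᵢ(Kᵢ−1)/(1+ψ₁(Kᵢ−1)) = 0.
Feasibility: ΣzᵢKᵢ = 1.515, Σzᵢ/Kᵢ = 1.394 — both > 1, two phases present.
Newton iteration, ψ₁⁰ = 0.5:
  ψ₁ = 0.500: g = -0.0519, g' = -0.686 → ψ₁ = 0.424
  ψ₁ = 0.424: g = 0.0018, g' = -0.739 → ψ₁ = 0.427
Converged at ψ₁ = 0.427.
Drum-1 compositions:
  1: x = 0.159, y = 0.560
  2: x = 0.250, y = 0.163
  3: x = 0.591, y = 0.278
Drum-2 feed = drum-1 liquid: z₂ = (0.1590, 0.2504, 0.5906).
Drum 2:
Rachford–Rice: g(ψ₂) = Σ zᵢ(Kᵢ−1)/(1+ψ₂(Kᵢ−1)) = 0.
Feasibility: ΣzᵢKᵢ = 1.591, Σzᵢ/Kᵢ = 1.059 — both > 1, two phases present.
Newton–Raphson from ψ₂ = 0.58:
  ψ₂ = 0.580: g = 0.0341, g' = -0.301 → ψ₂ = 0.693
  ψ₂ = 0.693: g = 0.0033, g' = -0.246 → ψ₂ = 0.707
Converged at ψ₂ = 0.707.
  1: x = 0.037, y = 0.209
  2: x = 0.245, y = 0.253
  3: x = 0.717, y = 0.538

y_3 (drum 2) = 0.538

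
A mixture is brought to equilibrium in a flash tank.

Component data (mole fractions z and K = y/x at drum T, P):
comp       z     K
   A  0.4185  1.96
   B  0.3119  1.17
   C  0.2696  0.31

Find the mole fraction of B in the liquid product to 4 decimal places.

Iterate (Newton) starting at ψ = 0.46:
  ψ = 0.4600: g = 0.05534, g' = -0.4688 → ψ = 0.5781
  ψ = 0.5781: g = -0.00279, g' = -0.5222 → ψ = 0.5727
Converged at ψ = 0.5727.
Compositions from xᵢ = zᵢ/(1+ψ(Kᵢ−1)), yᵢ = Kᵢxᵢ:
  A: x = 0.2700, y = 0.5293
  B: x = 0.2842, y = 0.3325
  C: x = 0.4457, y = 0.1382

x_B = 0.2842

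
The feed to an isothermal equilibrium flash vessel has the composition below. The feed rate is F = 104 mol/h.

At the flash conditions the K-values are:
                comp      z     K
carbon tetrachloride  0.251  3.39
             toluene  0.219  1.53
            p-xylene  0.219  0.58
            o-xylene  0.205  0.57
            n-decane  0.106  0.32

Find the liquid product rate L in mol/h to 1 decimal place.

L = 47.0 mol/h

Let ψ = V/F and solve Σ zᵢ(Kᵢ−1)/(1+ψ(Kᵢ−1)) = 0.
Check two-phase: ΣzᵢKᵢ = 1.464 > 1 and Σzᵢ/Kᵢ = 1.286 > 1, so g(0) = 0.464 > 0 and g(1) = -0.286 < 0.
Iterate (Newton) starting at ψ = 0.45:
  ψ = 0.450: g = 0.0562, g' = -0.592 → ψ = 0.545
  ψ = 0.545: g = 0.0017, g' = -0.561 → ψ = 0.548
Converged at ψ = 0.548.
Then V = ψ·F = 0.5479·104 = 57.0 mol/h and L = F − V = 47.0 mol/h.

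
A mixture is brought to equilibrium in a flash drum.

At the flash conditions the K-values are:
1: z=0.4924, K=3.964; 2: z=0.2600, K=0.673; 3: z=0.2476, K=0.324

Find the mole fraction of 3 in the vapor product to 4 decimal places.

Let β = V/F and solve Σ zᵢ(Kᵢ−1)/(1+β(Kᵢ−1)) = 0.
Check two-phase: ΣzᵢKᵢ = 2.2071 > 1 and Σzᵢ/Kᵢ = 1.2747 > 1, so g(0) = 1.2071 > 0 and g(1) = -0.2747 < 0.
Iterate (Newton) starting at β = 0.5:
  β = 0.5000: g = 0.23355, g' = -1.0001 → β = 0.7335
  β = 0.7335: g = 0.01595, g' = -0.9227 → β = 0.7508
  β = 0.7508: g = -0.00007, g' = -0.9312 → β = 0.7507
Converged at β = 0.7507.
Compositions from xᵢ = zᵢ/(1+β(Kᵢ−1)), yᵢ = Kᵢxᵢ:
  1: x = 0.1527, y = 0.6052
  2: x = 0.3446, y = 0.2319
  3: x = 0.5027, y = 0.1629

y_3 = 0.1629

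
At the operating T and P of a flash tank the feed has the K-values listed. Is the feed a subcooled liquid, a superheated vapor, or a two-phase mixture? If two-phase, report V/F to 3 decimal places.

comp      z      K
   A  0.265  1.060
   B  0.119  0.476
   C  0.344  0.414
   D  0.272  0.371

ΣzᵢKᵢ = 0.581; Σzᵢ/Kᵢ = 2.064.
Since ΣzᵢKᵢ < 1 the mixture is below its bubble point — single liquid phase.

subcooled liquid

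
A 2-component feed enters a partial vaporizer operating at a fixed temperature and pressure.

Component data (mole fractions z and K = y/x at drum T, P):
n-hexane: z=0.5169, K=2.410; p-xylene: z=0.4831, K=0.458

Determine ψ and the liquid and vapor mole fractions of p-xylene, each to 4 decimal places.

Let ψ = V/F and solve Σ zᵢ(Kᵢ−1)/(1+ψ(Kᵢ−1)) = 0.
g(0) = ΣzᵢKᵢ − 1 = 0.4670 and g(1) = 1 − Σzᵢ/Kᵢ = -0.2693, so a root lies in (0, 1).
Binary case is linear: z₁(K₁−1)(1+ψ(K₂−1)) + z₂(K₂−1)(1+ψ(K₁−1)) = 0
⇒ ψ = [z₁(K₁−1)+z₂(K₂−1)] / [−(K₁−1)(K₂−1)] = 0.46699/0.76422 = 0.6111
Compositions from xᵢ = zᵢ/(1+ψ(Kᵢ−1)), yᵢ = Kᵢxᵢ:
  n-hexane: x = 0.2777, y = 0.6692
  p-xylene: x = 0.7223, y = 0.3308

ψ = 0.6111, x_p-xylene = 0.7223, y_p-xylene = 0.3308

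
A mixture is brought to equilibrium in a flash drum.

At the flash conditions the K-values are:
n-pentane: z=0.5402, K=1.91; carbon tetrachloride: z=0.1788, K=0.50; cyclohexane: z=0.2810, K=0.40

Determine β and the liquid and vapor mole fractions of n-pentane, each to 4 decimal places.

β = 0.4550, x_n-pentane = 0.3820, y_n-pentane = 0.7297

Let β = V/F and solve Σ zᵢ(Kᵢ−1)/(1+β(Kᵢ−1)) = 0.
Feasibility: ΣzᵢKᵢ = 1.2336, Σzᵢ/Kᵢ = 1.3429 — both > 1, two phases present.
Iterate (Newton) starting at β = 0.62:
  β = 0.6200: g = -0.08377, g' = -0.5332 → β = 0.4629
  β = 0.4629: g = -0.00388, g' = -0.4911 → β = 0.4550
Converged at β = 0.4550.
Compositions from xᵢ = zᵢ/(1+β(Kᵢ−1)), yᵢ = Kᵢxᵢ:
  n-pentane: x = 0.3820, y = 0.7297
  carbon tetrachloride: x = 0.2315, y = 0.1157
  cyclohexane: x = 0.3865, y = 0.1546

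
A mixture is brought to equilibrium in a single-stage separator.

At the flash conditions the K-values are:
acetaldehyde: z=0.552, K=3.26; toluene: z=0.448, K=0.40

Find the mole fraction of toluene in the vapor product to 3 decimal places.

y_toluene = 0.316

Rachford–Rice: g(β) = Σ zᵢ(Kᵢ−1)/(1+β(Kᵢ−1)) = 0.
Feasibility: ΣzᵢKᵢ = 1.979, Σzᵢ/Kᵢ = 1.289 — both > 1, two phases present.
Iterate (Newton) starting at β = 0.5:
  β = 0.500: g = 0.2017, g' = -0.951 → β = 0.712
  β = 0.712: g = 0.0087, g' = -0.906 → β = 0.722
Converged at β = 0.722.
Compositions from xᵢ = zᵢ/(1+β(Kᵢ−1)), yᵢ = Kᵢxᵢ:
  acetaldehyde: x = 0.210, y = 0.684
  toluene: x = 0.790, y = 0.316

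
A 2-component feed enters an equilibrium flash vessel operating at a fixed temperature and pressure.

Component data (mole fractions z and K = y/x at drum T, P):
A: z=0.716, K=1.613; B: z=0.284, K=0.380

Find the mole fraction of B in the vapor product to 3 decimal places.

y_B = 0.189

Rachford–Rice: g(V/F) = Σ zᵢ(Kᵢ−1)/(1+V/F(Kᵢ−1)) = 0.
g(0) = ΣzᵢKᵢ − 1 = 0.263 and g(1) = 1 − Σzᵢ/Kᵢ = -0.191, so a root lies in (0, 1).
Iterate (Newton) starting at V/F = 0.5:
  V/F = 0.500: g = 0.0808, g' = -0.387 → V/F = 0.709
  V/F = 0.709: g = -0.0081, g' = -0.478 → V/F = 0.692
Converged at V/F = 0.692.
Compositions from xᵢ = zᵢ/(1+V/F(Kᵢ−1)), yᵢ = Kᵢxᵢ:
  A: x = 0.503, y = 0.811
  B: x = 0.497, y = 0.189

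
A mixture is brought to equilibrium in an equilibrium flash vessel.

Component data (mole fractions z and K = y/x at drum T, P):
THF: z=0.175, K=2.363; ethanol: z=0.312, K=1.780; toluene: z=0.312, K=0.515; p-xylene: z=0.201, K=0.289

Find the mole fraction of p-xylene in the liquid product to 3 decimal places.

x_p-xylene = 0.259

Let ψ = V/F and solve Σ zᵢ(Kᵢ−1)/(1+ψ(Kᵢ−1)) = 0.
Feasibility: ΣzᵢKᵢ = 1.188, Σzᵢ/Kᵢ = 1.551 — both > 1, two phases present.
Newton–Raphson from ψ = 0.42:
  ψ = 0.420: g = -0.0588, g' = -0.561 → ψ = 0.315
  ψ = 0.315: g = -0.0007, g' = -0.552 → ψ = 0.314
Converged at ψ = 0.314.
Compositions from xᵢ = zᵢ/(1+ψ(Kᵢ−1)), yᵢ = Kᵢxᵢ:
  THF: x = 0.123, y = 0.290
  ethanol: x = 0.251, y = 0.446
  toluene: x = 0.368, y = 0.190
  p-xylene: x = 0.259, y = 0.075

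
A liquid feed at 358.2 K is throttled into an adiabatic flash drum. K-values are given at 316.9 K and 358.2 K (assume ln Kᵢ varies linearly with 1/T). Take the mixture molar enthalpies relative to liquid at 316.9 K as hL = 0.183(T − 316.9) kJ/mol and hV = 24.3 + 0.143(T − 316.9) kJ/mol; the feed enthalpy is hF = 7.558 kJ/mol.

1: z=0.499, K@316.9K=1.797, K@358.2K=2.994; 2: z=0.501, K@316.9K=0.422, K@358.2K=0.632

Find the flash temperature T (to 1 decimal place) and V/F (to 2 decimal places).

Adiabatic flash: solve Rachford–Rice at each trial T, then check hF = ψ·hV(T) + (1−ψ)·hL(T).
  T = 316.9 K: K = (1.797, 0.422), RR gives ψ = 0.235, H_out = 5.704 kJ/mol
  T = 358.2 K: K = (2.994, 0.632), RR gives ψ = 1.000, H_out = 30.206 kJ/mol
  T = 337.5 K: K = (2.355, 0.523), RR gives ψ = 0.675, H_out = 19.625 kJ/mol
  T = 327.2 K: K = (2.066, 0.471), RR gives ψ = 0.474, H_out = 13.197 kJ/mol
  T = 322.0 K: K = (1.928, 0.446), RR gives ψ = 0.361, H_out = 9.625 kJ/mol
  T = 319.4 K: K = (1.860, 0.434), RR gives ψ = 0.299, H_out = 7.691 kJ/mol
  T = 318.1 K: K = (1.827, 0.428), RR gives ψ = 0.266, H_out = 6.675 kJ/mol
Linear interpolation between T = 318.1 (H_out = 6.675) and T = 319.4 (H_out = 7.691) on hF = 7.558 gives T ≈ 319.2 K, at which ψ = 0.29.

T = 319.2 K, V/F = 0.29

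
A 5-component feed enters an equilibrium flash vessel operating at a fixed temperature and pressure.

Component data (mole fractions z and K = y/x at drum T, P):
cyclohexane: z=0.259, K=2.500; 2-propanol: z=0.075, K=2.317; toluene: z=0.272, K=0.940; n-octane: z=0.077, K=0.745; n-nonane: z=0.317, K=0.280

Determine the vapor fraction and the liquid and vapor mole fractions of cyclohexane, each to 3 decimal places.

ψ = 0.316, x_cyclohexane = 0.176, y_cyclohexane = 0.439

Let ψ = V/F and solve Σ zᵢ(Kᵢ−1)/(1+ψ(Kᵢ−1)) = 0.
g(0) = ΣzᵢKᵢ − 1 = 0.223 and g(1) = 1 − Σzᵢ/Kᵢ = -0.661, so a root lies in (0, 1).
Newton–Raphson from ψ = 0.43:
  ψ = 0.430: g = -0.0702, g' = -0.620 → ψ = 0.317
  ψ = 0.317: g = -0.0007, g' = -0.615 → ψ = 0.316
Converged at ψ = 0.316.
Compositions from xᵢ = zᵢ/(1+ψ(Kᵢ−1)), yᵢ = Kᵢxᵢ:
  cyclohexane: x = 0.176, y = 0.439
  2-propanol: x = 0.053, y = 0.123
  toluene: x = 0.277, y = 0.261
  n-octane: x = 0.084, y = 0.062
  n-nonane: x = 0.410, y = 0.115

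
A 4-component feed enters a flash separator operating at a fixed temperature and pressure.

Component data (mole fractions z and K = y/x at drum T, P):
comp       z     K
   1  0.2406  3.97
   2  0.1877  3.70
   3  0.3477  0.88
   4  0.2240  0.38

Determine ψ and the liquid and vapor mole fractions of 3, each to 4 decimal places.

ψ = 0.8737, x_3 = 0.3884, y_3 = 0.3418

Material balance + equilibrium reduce to Σ zᵢ(Kᵢ−1)/(1+ψ(Kᵢ−1)) = 0.
Check two-phase: ΣzᵢKᵢ = 2.0408 > 1 and Σzᵢ/Kᵢ = 1.0959 > 1, so g(0) = 1.0408 > 0 and g(1) = -0.0959 < 0.
Newton–Raphson from ψ = 0.5:
  ψ = 0.5000: g = 0.25755, g' = -0.7780 → ψ = 0.8311
  ψ = 0.8311: g = 0.02942, g' = -0.6791 → ψ = 0.8744
  ψ = 0.8744: g = -0.00046, g' = -0.7021 → ψ = 0.8737
Converged at ψ = 0.8737.
Compositions from xᵢ = zᵢ/(1+ψ(Kᵢ−1)), yᵢ = Kᵢxᵢ:
  1: x = 0.0669, y = 0.2657
  2: x = 0.0559, y = 0.2068
  3: x = 0.3884, y = 0.3418
  4: x = 0.4888, y = 0.1857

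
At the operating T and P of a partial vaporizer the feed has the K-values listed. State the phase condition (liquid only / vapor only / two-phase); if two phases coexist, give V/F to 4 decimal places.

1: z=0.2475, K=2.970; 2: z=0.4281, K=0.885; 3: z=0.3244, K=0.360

two-phase, V/F = 0.2975

ΣzᵢKᵢ = 1.2307; Σzᵢ/Kᵢ = 1.4682.
Both exceed 1, so a two-phase solution exists.
Material balance + equilibrium reduce to Σ zᵢ(Kᵢ−1)/(1+ψ(Kᵢ−1)) = 0.
Iterate (Newton) starting at ψ = 0.49:
  ψ = 0.4900: g = -0.10655, g' = -0.5371 → ψ = 0.2916
  ψ = 0.2916: g = 0.00348, g' = -0.5944 → ψ = 0.2975
Converged at ψ = 0.2975.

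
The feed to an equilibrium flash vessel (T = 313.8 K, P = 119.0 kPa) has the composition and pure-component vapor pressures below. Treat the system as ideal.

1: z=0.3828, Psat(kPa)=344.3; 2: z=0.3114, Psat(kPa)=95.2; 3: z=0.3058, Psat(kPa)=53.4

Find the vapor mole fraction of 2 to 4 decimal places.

y_2 = 0.2852

Raoult's law: Kᵢ = Pᵢˢᵃᵗ/P = Pᵢˢᵃᵗ/119.0.
  K_1 = 344.3/119.0 = 2.893277, K_2 = 95.2/119.0 = 0.800000, K_3 = 53.4/119.0 = 0.448739
Rachford–Rice: g(ψ) = Σ zᵢ(Kᵢ−1)/(1+ψ(Kᵢ−1)) = 0.
g(0) = ΣzᵢKᵢ − 1 = 0.4939 and g(1) = 1 − Σzᵢ/Kᵢ = -0.2030, so a root lies in (0, 1).
Iterate (Newton) starting at ψ = 0.47:
  ψ = 0.4700: g = 0.08723, g' = -0.5687 → ψ = 0.6234
  ψ = 0.6234: g = 0.00442, g' = -0.5206 → ψ = 0.6319
Converged at ψ = 0.6319.
Compositions from xᵢ = zᵢ/(1+ψ(Kᵢ−1)), yᵢ = Kᵢxᵢ:
  1: x = 0.1743, y = 0.5043
  2: x = 0.3564, y = 0.2852
  3: x = 0.4693, y = 0.2106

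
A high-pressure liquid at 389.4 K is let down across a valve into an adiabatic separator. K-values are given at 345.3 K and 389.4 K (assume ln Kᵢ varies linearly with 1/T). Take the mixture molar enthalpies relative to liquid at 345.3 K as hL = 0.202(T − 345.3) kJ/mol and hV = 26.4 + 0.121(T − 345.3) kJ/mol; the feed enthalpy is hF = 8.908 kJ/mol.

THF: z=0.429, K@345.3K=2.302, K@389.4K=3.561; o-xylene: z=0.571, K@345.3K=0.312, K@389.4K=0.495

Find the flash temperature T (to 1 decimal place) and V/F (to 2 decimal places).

T = 353.8 K, V/F = 0.28

Adiabatic flash: solve Rachford–Rice at each trial T, then check hF = ψ·hV(T) + (1−ψ)·hL(T).
  T = 345.3 K: K = (2.302, 0.312), RR gives ψ = 0.185, H_out = 4.884 kJ/mol
  T = 389.4 K: K = (3.561, 0.495), RR gives ψ = 0.627, H_out = 23.211 kJ/mol
  T = 367.4 K: K = (2.902, 0.399), RR gives ψ = 0.413, H_out = 14.635 kJ/mol
  T = 356.4 K: K = (2.595, 0.354), RR gives ψ = 0.306, H_out = 10.056 kJ/mol
  T = 350.9 K: K = (2.448, 0.333), RR gives ψ = 0.249, H_out = 7.587 kJ/mol
  T = 353.6 K: K = (2.520, 0.343), RR gives ψ = 0.278, H_out = 8.818 kJ/mol
  T = 355.0 K: K = (2.558, 0.349), RR gives ψ = 0.292, H_out = 9.442 kJ/mol
Linear interpolation between T = 353.6 (H_out = 8.818) and T = 355.0 (H_out = 9.442) on hF = 8.908 gives T ≈ 353.8 K, at which ψ = 0.28.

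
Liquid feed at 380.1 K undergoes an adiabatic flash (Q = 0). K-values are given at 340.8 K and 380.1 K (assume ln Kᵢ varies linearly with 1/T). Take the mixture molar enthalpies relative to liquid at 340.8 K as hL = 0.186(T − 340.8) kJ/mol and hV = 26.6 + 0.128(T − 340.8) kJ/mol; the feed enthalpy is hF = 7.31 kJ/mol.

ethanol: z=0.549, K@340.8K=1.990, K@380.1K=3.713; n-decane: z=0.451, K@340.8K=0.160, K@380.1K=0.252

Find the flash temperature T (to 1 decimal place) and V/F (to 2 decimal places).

Adiabatic flash: solve Rachford–Rice at each trial T, then check hF = ψ·hV(T) + (1−ψ)·hL(T).
  T = 340.8 K: K = (1.990, 0.160), RR gives ψ = 0.198, H_out = 5.267 kJ/mol
  T = 380.1 K: K = (3.713, 0.252), RR gives ψ = 0.568, H_out = 21.117 kJ/mol
  T = 360.5 K: K = (2.767, 0.203), RR gives ψ = 0.434, H_out = 14.712 kJ/mol
  T = 350.6 K: K = (2.355, 0.181), RR gives ψ = 0.338, H_out = 10.609 kJ/mol
  T = 345.7 K: K = (2.168, 0.170), RR gives ψ = 0.275, H_out = 8.159 kJ/mol
  T = 343.2 K: K = (2.076, 0.165), RR gives ψ = 0.238, H_out = 6.750 kJ/mol
  T = 344.4 K: K = (2.120, 0.168), RR gives ψ = 0.257, H_out = 7.442 kJ/mol
Linear interpolation between T = 343.2 (H_out = 6.750) and T = 344.4 (H_out = 7.442) on hF = 7.31 gives T ≈ 344.2 K, at which ψ = 0.25.

T = 344.2 K, V/F = 0.25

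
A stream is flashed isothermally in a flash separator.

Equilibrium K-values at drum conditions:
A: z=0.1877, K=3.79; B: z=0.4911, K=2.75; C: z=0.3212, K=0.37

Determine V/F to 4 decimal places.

Rachford–Rice: g(V/F) = Σ zᵢ(Kᵢ−1)/(1+V/F(Kᵢ−1)) = 0.
g(0) = ΣzᵢKᵢ − 1 = 1.1808 and g(1) = 1 − Σzᵢ/Kᵢ = -0.0962, so a root lies in (0, 1).
Newton–Raphson from V/F = 0.5:
  V/F = 0.5000: g = 0.38161, g' = -0.9542 → V/F = 0.8999
  V/F = 0.8999: g = 0.01566, g' = -1.0252 → V/F = 0.9152
  V/F = 0.9152: g = -0.00018, g' = -1.0490 → V/F = 0.9150
Converged at V/F = 0.9150.

V/F = 0.9150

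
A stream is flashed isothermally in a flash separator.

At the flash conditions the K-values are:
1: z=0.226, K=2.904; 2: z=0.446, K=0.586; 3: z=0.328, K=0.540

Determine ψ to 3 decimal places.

ψ = 0.115

Material balance + equilibrium reduce to Σ zᵢ(Kᵢ−1)/(1+ψ(Kᵢ−1)) = 0.
Feasibility: ΣzᵢKᵢ = 1.095, Σzᵢ/Kᵢ = 1.446 — both > 1, two phases present.
Newton iteration, ψ⁰ = 0.35:
  ψ = 0.350: g = -0.1375, g' = -0.498 → ψ = 0.074
  ψ = 0.074: g = 0.0306, g' = -0.785 → ψ = 0.113
  ψ = 0.113: g = 0.0014, g' = -0.716 → ψ = 0.115
Converged at ψ = 0.115.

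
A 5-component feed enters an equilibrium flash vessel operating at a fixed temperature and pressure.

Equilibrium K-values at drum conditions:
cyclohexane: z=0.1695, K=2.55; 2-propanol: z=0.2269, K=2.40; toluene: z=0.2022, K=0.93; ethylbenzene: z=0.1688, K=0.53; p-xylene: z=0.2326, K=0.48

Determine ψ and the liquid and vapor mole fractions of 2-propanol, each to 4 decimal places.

Iterate (Newton) starting at ψ = 0.48:
  ψ = 0.4800: g = 0.06236, g' = -0.4679 → ψ = 0.6133
  ψ = 0.6133: g = 0.00177, g' = -0.4460 → ψ = 0.6172
Converged at ψ = 0.6172.
Compositions from xᵢ = zᵢ/(1+ψ(Kᵢ−1)), yᵢ = Kᵢxᵢ:
  cyclohexane: x = 0.0866, y = 0.2209
  2-propanol: x = 0.1217, y = 0.2921
  toluene: x = 0.2113, y = 0.1965
  ethylbenzene: x = 0.2378, y = 0.1260
  p-xylene: x = 0.3425, y = 0.1644

ψ = 0.6172, x_2-propanol = 0.1217, y_2-propanol = 0.2921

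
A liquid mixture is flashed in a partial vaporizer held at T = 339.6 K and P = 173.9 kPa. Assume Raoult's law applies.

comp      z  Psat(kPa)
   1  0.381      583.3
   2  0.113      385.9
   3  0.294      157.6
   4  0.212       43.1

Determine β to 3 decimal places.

β = 0.751

Raoult's law: Kᵢ = Pᵢˢᵃᵗ/P = Pᵢˢᵃᵗ/173.9.
  K_1 = 583.3/173.9 = 3.35423, K_2 = 385.9/173.9 = 2.21909, K_3 = 157.6/173.9 = 0.90627, K_4 = 43.1/173.9 = 0.24784
Iterate (Newton) starting at β = 0.62:
  β = 0.620: g = 0.1151, g' = -0.828 → β = 0.759
  β = 0.759: g = -0.0079, g' = -0.972 → β = 0.751
Converged at β = 0.751.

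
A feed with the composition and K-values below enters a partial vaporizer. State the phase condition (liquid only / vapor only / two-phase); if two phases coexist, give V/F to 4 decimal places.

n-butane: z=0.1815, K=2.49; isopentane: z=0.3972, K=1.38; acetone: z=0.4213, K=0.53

ΣzᵢKᵢ = 1.2234; Σzᵢ/Kᵢ = 1.1556.
Both exceed 1, so a two-phase solution exists.
Newton iteration, ψ⁰ = 0.5:
  ψ = 0.5000: g = 0.02298, g' = -0.3319 → ψ = 0.5692
  ψ = 0.5692: g = 0.00008, g' = -0.3302 → ψ = 0.5695
Converged at ψ = 0.5695.

two-phase, V/F = 0.5695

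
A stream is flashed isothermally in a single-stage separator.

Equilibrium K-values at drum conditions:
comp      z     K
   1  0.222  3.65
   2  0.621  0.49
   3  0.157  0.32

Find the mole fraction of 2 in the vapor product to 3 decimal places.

y_2 = 0.323

Let β = V/F and solve Σ zᵢ(Kᵢ−1)/(1+β(Kᵢ−1)) = 0.
g(0) = ΣzᵢKᵢ − 1 = 0.165 and g(1) = 1 − Σzᵢ/Kᵢ = -0.819, so a root lies in (0, 1).
Iterate (Newton) starting at β = 0.5:
  β = 0.500: g = -0.3338, g' = -0.746 → β = 0.053
  β = 0.053: g = 0.0803, g' = -1.450 → β = 0.108
  β = 0.108: g = 0.0071, g' = -1.208 → β = 0.114
Converged at β = 0.114.
Compositions from xᵢ = zᵢ/(1+β(Kᵢ−1)), yᵢ = Kᵢxᵢ:
  1: x = 0.171, y = 0.622
  2: x = 0.659, y = 0.323
  3: x = 0.170, y = 0.054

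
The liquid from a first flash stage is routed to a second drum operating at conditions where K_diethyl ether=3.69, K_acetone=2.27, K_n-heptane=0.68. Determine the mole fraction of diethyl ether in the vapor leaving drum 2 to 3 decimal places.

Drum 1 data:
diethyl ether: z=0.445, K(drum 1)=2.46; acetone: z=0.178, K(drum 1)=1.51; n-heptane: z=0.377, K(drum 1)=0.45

y_diethyl ether (drum 2) = 0.262

Drum 1:
Material balance + equilibrium reduce to Σ zᵢ(Kᵢ−1)/(1+ψ₁(Kᵢ−1)) = 0.
Check two-phase: ΣzᵢKᵢ = 1.533 > 1 and Σzᵢ/Kᵢ = 1.137 > 1, so g(0) = 0.533 > 0 and g(1) = -0.137 < 0.
Newton–Raphson from ψ₁ = 0.3:
  ψ₁ = 0.300: g = 0.2822, g' = -0.657 → ψ₁ = 0.729
  ψ₁ = 0.729: g = 0.0345, g' = -0.565 → ψ₁ = 0.791
  ψ₁ = 0.791: g = -0.0006, g' = -0.585 → ψ₁ = 0.790
Converged at ψ₁ = 0.790.
Drum-1 compositions:
  diethyl ether: x = 0.207, y = 0.509
  acetone: x = 0.127, y = 0.192
  n-heptane: x = 0.666, y = 0.300
Drum-2 feed = drum-1 liquid: z₂ = (0.2067, 0.1269, 0.6664).
Drum 2:
Let ψ₂ = V/F and solve Σ zᵢ(Kᵢ−1)/(1+ψ₂(Kᵢ−1)) = 0.
Check two-phase: ΣzᵢKᵢ = 1.504 > 1 and Σzᵢ/Kᵢ = 1.092 > 1, so g(0) = 0.504 > 0 and g(1) = -0.092 < 0.
Iterate (Newton) starting at ψ₂ = 0.5:
  ψ₂ = 0.500: g = 0.0818, g' = -0.445 → ψ₂ = 0.684
  ψ₂ = 0.684: g = 0.0091, g' = -0.356 → ψ₂ = 0.709
  ψ₂ = 0.709: g = 0.0001, g' = -0.348 → ψ₂ = 0.710
Converged at ψ₂ = 0.710.
  diethyl ether: x = 0.071, y = 0.262
  acetone: x = 0.067, y = 0.152
  n-heptane: x = 0.862, y = 0.586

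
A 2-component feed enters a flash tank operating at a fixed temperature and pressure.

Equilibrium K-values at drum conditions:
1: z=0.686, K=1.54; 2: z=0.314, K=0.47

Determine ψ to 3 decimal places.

Material balance + equilibrium reduce to Σ zᵢ(Kᵢ−1)/(1+ψ(Kᵢ−1)) = 0.
Check two-phase: ΣzᵢKᵢ = 1.204 > 1 and Σzᵢ/Kᵢ = 1.114 > 1, so g(0) = 0.204 > 0 and g(1) = -0.114 < 0.
Binary case is linear: z₁(K₁−1)(1+ψ(K₂−1)) + z₂(K₂−1)(1+ψ(K₁−1)) = 0
⇒ ψ = [z₁(K₁−1)+z₂(K₂−1)] / [−(K₁−1)(K₂−1)] = 0.2040/0.2862 = 0.713

ψ = 0.713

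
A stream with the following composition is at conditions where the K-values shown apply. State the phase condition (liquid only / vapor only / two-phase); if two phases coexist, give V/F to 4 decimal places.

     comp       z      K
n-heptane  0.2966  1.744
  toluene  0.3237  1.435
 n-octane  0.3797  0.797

vapor only

ΣzᵢKᵢ = 1.2844; Σzᵢ/Kᵢ = 0.8721.
Since Σzᵢ/Kᵢ < 1 the mixture is above its dew point — single vapor phase.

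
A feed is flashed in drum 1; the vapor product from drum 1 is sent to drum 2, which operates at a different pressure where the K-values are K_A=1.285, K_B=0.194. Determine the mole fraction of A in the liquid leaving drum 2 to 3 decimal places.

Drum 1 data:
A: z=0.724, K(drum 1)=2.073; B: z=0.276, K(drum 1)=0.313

Drum 1:
Rachford–Rice: g(ψ₁) = Σ zᵢ(Kᵢ−1)/(1+ψ₁(Kᵢ−1)) = 0.
Feasibility: ΣzᵢKᵢ = 1.587, Σzᵢ/Kᵢ = 1.231 — both > 1, two phases present.
Binary case is linear: z₁(K₁−1)(1+ψ₁(K₂−1)) + z₂(K₂−1)(1+ψ₁(K₁−1)) = 0
⇒ ψ₁ = [z₁(K₁−1)+z₂(K₂−1)] / [−(K₁−1)(K₂−1)] = 0.5872/0.7372 = 0.797
Drum-1 compositions:
  A: x = 0.390, y = 0.809
  B: x = 0.610, y = 0.191
Drum-2 feed = drum-1 vapor: z₂ = (0.8092, 0.1908).
Drum 2:
Material balance + equilibrium reduce to Σ zᵢ(Kᵢ−1)/(1+ψ₂(Kᵢ−1)) = 0.
g(0) = ΣzᵢKᵢ − 1 = 0.077 and g(1) = 1 − Σzᵢ/Kᵢ = -0.613, so a root lies in (0, 1).
Binary case is linear: z₁(K₁−1)(1+ψ₂(K₂−1)) + z₂(K₂−1)(1+ψ₂(K₁−1)) = 0
⇒ ψ₂ = [z₁(K₁−1)+z₂(K₂−1)] / [−(K₁−1)(K₂−1)] = 0.0768/0.2297 = 0.334
  A: x = 0.739, y = 0.949
  B: x = 0.261, y = 0.051

x_A (drum 2) = 0.739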